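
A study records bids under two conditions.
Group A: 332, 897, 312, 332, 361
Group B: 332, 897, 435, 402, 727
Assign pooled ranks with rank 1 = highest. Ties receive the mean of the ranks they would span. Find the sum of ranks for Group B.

21.5

Sorted (descending): 897, 897, 727, 435, 402, 361, 332, 332, 332, 312
The 2 values of 897 occupy positions 1–2 → average rank (1+2)/2 = 1.5.
The 3 values of 332 occupy positions 7–9 → average rank 8.
Group B values → pooled ranks: 332→8, 897→1.5, 435→4, 402→5, 727→3
Rank sum = 8 + 1.5 + 4 + 5 + 3 = 21.5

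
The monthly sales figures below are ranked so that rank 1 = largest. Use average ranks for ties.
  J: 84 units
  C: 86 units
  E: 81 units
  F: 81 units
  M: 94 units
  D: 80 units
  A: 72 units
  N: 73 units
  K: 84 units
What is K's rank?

3.5

Sorted (descending): 94, 86, 84, 84, 81, 81, 80, 73, 72
The 2 values of 84 occupy positions 3–4 → average rank (3+4)/2 = 3.5.
The 2 values of 81 occupy positions 5–6 → average rank (5+6)/2 = 5.5.
K has value 84 units → rank 3.5.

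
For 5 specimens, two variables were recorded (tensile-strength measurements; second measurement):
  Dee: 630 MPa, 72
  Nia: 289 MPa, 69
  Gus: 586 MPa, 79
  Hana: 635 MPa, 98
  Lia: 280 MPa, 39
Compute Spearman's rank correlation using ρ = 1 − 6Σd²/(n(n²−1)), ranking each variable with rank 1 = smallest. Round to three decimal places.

Ranks of variable 1: 4, 2, 3, 5, 1
Ranks of variable 2: 3, 2, 4, 5, 1
d = r₁ − r₂: 1, 0, -1, 0, 0
d²: 1, 0, 1, 0, 0; Σd² = 2
ρ = 1 − 6·2/(5·24) = 1 − 12/120 = 0.900

0.900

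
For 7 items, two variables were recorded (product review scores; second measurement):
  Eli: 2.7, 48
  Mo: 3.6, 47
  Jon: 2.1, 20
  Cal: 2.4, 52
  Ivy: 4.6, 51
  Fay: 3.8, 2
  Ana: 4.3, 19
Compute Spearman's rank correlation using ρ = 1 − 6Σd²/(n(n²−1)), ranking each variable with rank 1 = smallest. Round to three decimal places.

Ranks of variable 1: 3, 4, 1, 2, 7, 5, 6
Ranks of variable 2: 5, 4, 3, 7, 6, 1, 2
d = r₁ − r₂: -2, 0, -2, -5, 1, 4, 4
d²: 4, 0, 4, 25, 1, 16, 16; Σd² = 66
ρ = 1 − 6·66/(7·48) = 1 − 396/336 = -0.179

-0.179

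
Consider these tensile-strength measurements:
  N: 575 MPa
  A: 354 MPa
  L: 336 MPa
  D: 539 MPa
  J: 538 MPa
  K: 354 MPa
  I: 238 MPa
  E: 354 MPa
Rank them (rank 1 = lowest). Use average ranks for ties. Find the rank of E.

Sorted (ascending): 238, 336, 354, 354, 354, 538, 539, 575
The 3 values of 354 occupy positions 3–5 → average rank 4.
E has value 354 MPa → rank 4.

4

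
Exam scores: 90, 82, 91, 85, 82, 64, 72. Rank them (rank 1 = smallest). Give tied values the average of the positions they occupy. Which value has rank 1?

64

Sorted (ascending): 64, 72, 82, 82, 85, 90, 91
The 2 values of 82 occupy positions 3–4 → average rank (3+4)/2 = 3.5.
Rank 1 → value 64.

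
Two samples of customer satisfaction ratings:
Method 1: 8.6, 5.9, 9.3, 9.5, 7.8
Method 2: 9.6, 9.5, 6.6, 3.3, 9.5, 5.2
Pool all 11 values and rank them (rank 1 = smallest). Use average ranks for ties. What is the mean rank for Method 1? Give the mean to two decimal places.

6.00

Sorted (ascending): 3.3, 5.2, 5.9, 6.6, 7.8, 8.6, 9.3, 9.5, 9.5, 9.5, 9.6
The 3 values of 9.5 occupy positions 8–10 → average rank 9.
Method 1 values → pooled ranks: 8.6→6, 5.9→3, 9.3→7, 9.5→9, 7.8→5
Mean rank = (6 + 3 + 7 + 9 + 5) / 5 = 6.00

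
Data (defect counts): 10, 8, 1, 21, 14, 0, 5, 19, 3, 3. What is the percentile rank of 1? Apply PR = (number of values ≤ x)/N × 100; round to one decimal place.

N = 10.
Strictly below 1: 1. Equal to 1: 1.
PR = 2/10 × 100 = 20.0

20.0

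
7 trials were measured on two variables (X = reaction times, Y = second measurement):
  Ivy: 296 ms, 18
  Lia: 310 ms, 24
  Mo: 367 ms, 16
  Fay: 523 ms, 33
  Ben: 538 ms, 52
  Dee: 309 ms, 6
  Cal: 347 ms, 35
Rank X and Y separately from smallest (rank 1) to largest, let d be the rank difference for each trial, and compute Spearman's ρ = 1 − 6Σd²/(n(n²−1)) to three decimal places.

0.643

Ranks of variable 1: 1, 3, 5, 6, 7, 2, 4
Ranks of variable 2: 3, 4, 2, 5, 7, 1, 6
d = r₁ − r₂: -2, -1, 3, 1, 0, 1, -2
d²: 4, 1, 9, 1, 0, 1, 4; Σd² = 20
ρ = 1 − 6·20/(7·48) = 1 − 120/336 = 0.643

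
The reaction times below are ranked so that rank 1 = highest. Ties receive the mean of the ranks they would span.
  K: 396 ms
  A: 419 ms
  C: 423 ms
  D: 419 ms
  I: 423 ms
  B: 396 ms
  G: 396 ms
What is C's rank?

1.5

Sorted (descending): 423, 423, 419, 419, 396, 396, 396
The 2 values of 423 occupy positions 1–2 → average rank (1+2)/2 = 1.5.
The 2 values of 419 occupy positions 3–4 → average rank (3+4)/2 = 3.5.
The 3 values of 396 occupy positions 5–7 → average rank 6.
C has value 423 ms → rank 1.5.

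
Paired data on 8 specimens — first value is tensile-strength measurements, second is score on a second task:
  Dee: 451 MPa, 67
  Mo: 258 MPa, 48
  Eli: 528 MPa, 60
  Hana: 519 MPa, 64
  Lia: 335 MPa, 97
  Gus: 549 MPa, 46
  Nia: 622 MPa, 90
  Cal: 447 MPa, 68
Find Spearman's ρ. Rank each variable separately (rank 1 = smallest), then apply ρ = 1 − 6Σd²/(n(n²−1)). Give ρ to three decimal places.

Ranks of variable 1: 4, 1, 6, 5, 2, 7, 8, 3
Ranks of variable 2: 5, 2, 3, 4, 8, 1, 7, 6
d = r₁ − r₂: -1, -1, 3, 1, -6, 6, 1, -3
d²: 1, 1, 9, 1, 36, 36, 1, 9; Σd² = 94
ρ = 1 − 6·94/(8·63) = 1 − 564/504 = -0.119

-0.119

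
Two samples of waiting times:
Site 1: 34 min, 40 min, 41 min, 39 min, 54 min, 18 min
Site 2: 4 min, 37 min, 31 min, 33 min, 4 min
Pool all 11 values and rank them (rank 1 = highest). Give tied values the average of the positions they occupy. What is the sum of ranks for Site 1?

Sorted (descending): 54, 41, 40, 39, 37, 34, 33, 31, 18, 4, 4
The 2 values of 4 occupy positions 10–11 → average rank (10+11)/2 = 10.5.
Site 1 values → pooled ranks: 34→6, 40→3, 41→2, 39→4, 54→1, 18→9
Rank sum = 6 + 3 + 2 + 4 + 1 + 9 = 25

25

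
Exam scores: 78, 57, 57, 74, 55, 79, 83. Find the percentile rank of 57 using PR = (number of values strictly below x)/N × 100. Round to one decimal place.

14.3

N = 7.
Strictly below 57: 1. Equal to 57: 2.
PR = 1/7 × 100 = 14.3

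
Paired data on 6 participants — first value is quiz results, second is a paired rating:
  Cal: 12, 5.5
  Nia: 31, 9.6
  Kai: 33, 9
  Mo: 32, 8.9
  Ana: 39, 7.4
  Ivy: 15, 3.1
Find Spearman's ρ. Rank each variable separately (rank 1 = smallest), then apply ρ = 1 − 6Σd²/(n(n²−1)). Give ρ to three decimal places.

0.429

Ranks of variable 1: 1, 3, 5, 4, 6, 2
Ranks of variable 2: 2, 6, 5, 4, 3, 1
d = r₁ − r₂: -1, -3, 0, 0, 3, 1
d²: 1, 9, 0, 0, 9, 1; Σd² = 20
ρ = 1 − 6·20/(6·35) = 1 − 120/210 = 0.429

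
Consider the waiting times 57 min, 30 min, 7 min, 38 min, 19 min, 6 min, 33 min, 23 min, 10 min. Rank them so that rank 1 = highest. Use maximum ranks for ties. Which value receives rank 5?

Sorted (descending): 57, 38, 33, 30, 23, 19, 10, 7, 6
No ties — each value takes its position as its rank.
Rank 5 → value 23.

23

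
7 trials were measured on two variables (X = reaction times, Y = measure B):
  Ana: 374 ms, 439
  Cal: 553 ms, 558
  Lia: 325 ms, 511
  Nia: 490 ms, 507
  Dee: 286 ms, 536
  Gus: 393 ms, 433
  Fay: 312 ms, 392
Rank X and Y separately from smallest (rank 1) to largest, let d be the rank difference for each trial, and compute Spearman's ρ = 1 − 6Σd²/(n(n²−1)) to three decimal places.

Ranks of variable 1: 4, 7, 3, 6, 1, 5, 2
Ranks of variable 2: 3, 7, 5, 4, 6, 2, 1
d = r₁ − r₂: 1, 0, -2, 2, -5, 3, 1
d²: 1, 0, 4, 4, 25, 9, 1; Σd² = 44
ρ = 1 − 6·44/(7·48) = 1 − 264/336 = 0.214

0.214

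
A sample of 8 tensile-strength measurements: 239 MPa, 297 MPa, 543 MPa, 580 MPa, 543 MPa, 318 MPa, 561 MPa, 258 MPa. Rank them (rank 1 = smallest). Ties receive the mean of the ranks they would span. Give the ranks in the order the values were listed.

Sorted (ascending): 239, 258, 297, 318, 543, 543, 561, 580
The 2 values of 543 occupy positions 5–6 → average rank (5+6)/2 = 5.5.

1, 3, 5.5, 8, 5.5, 4, 7, 2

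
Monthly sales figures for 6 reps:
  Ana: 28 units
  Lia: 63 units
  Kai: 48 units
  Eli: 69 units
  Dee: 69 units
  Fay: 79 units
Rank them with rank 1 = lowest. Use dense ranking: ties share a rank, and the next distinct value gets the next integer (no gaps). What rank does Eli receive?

Sorted (ascending): 28, 48, 63, 69, 69, 79
The 2 values of 69 share dense rank 4.
Remaining distinct values take the next consecutive integers.
Eli has value 69 units → rank 4.

4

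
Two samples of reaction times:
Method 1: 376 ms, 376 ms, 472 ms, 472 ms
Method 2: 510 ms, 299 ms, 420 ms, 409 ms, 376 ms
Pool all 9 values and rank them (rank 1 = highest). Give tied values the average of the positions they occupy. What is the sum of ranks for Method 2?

Sorted (descending): 510, 472, 472, 420, 409, 376, 376, 376, 299
The 2 values of 472 occupy positions 2–3 → average rank (2+3)/2 = 2.5.
The 3 values of 376 occupy positions 6–8 → average rank 7.
Method 2 values → pooled ranks: 510→1, 299→9, 420→4, 409→5, 376→7
Rank sum = 1 + 9 + 4 + 5 + 7 = 26

26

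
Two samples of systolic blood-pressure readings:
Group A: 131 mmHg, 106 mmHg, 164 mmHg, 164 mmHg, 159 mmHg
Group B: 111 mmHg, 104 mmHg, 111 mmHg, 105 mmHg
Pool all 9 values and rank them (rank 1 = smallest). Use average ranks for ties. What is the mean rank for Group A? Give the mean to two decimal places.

Sorted (ascending): 104, 105, 106, 111, 111, 131, 159, 164, 164
The 2 values of 111 occupy positions 4–5 → average rank (4+5)/2 = 4.5.
The 2 values of 164 occupy positions 8–9 → average rank (8+9)/2 = 8.5.
Group A values → pooled ranks: 131→6, 106→3, 164→8.5, 164→8.5, 159→7
Mean rank = (6 + 3 + 8.5 + 8.5 + 7) / 5 = 6.60

6.60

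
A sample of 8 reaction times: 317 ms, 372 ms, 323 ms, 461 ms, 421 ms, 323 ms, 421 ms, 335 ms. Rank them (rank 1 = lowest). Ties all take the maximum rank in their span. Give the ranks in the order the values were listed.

Sorted (ascending): 317, 323, 323, 335, 372, 421, 421, 461
The 2 values of 323 occupy positions 2–3 → each gets rank 3.
The 2 values of 421 occupy positions 6–7 → each gets rank 7.

1, 5, 3, 8, 7, 3, 7, 4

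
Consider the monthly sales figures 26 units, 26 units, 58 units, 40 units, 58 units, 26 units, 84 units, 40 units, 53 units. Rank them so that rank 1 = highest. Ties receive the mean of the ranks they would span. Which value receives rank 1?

Sorted (descending): 84, 58, 58, 53, 40, 40, 26, 26, 26
The 2 values of 58 occupy positions 2–3 → average rank (2+3)/2 = 2.5.
The 2 values of 40 occupy positions 5–6 → average rank (5+6)/2 = 5.5.
The 3 values of 26 occupy positions 7–9 → average rank 8.
Rank 1 → value 84.

84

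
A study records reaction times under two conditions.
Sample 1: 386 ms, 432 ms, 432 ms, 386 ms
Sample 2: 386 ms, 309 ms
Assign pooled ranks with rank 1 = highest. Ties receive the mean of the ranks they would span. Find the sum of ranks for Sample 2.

10

Sorted (descending): 432, 432, 386, 386, 386, 309
The 2 values of 432 occupy positions 1–2 → average rank (1+2)/2 = 1.5.
The 3 values of 386 occupy positions 3–5 → average rank 4.
Sample 2 values → pooled ranks: 386→4, 309→6
Rank sum = 4 + 6 = 10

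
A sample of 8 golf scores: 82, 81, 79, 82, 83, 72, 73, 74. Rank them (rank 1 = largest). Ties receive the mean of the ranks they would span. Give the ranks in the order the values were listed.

2.5, 4, 5, 2.5, 1, 8, 7, 6

Sorted (descending): 83, 82, 82, 81, 79, 74, 73, 72
The 2 values of 82 occupy positions 2–3 → average rank (2+3)/2 = 2.5.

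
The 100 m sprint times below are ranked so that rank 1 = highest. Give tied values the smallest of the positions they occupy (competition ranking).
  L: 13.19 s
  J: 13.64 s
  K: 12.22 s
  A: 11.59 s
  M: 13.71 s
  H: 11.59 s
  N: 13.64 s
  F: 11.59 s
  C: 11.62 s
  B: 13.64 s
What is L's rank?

5

Sorted (descending): 13.71, 13.64, 13.64, 13.64, 13.19, 12.22, 11.62, 11.59, 11.59, 11.59
The 3 values of 13.64 occupy positions 2–4 → each gets rank 2.
The 3 values of 11.59 occupy positions 8–10 → each gets rank 8.
L has value 13.19 s → rank 5.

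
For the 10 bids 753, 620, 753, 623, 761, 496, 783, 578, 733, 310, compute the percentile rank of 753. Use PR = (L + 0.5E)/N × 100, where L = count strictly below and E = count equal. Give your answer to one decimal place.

N = 10.
Strictly below 753: 6. Equal to 753: 2.
PR = (6 + 0.5·2)/10 × 100 = 70.0

70.0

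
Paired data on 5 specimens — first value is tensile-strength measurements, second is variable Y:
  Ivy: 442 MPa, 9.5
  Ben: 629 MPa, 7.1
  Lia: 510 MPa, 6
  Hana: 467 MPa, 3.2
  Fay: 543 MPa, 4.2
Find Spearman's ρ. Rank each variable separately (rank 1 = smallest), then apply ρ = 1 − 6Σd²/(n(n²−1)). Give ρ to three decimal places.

Ranks of variable 1: 1, 5, 3, 2, 4
Ranks of variable 2: 5, 4, 3, 1, 2
d = r₁ − r₂: -4, 1, 0, 1, 2
d²: 16, 1, 0, 1, 4; Σd² = 22
ρ = 1 − 6·22/(5·24) = 1 − 132/120 = -0.100

-0.100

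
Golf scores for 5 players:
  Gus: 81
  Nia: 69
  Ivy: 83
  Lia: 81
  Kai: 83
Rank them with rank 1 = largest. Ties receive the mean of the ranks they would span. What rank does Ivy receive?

Sorted (descending): 83, 83, 81, 81, 69
The 2 values of 83 occupy positions 1–2 → average rank (1+2)/2 = 1.5.
The 2 values of 81 occupy positions 3–4 → average rank (3+4)/2 = 3.5.
Ivy has value 83 → rank 1.5.

1.5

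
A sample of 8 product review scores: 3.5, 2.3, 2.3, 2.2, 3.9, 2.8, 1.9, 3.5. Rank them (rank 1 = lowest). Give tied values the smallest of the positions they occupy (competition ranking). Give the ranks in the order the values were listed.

6, 3, 3, 2, 8, 5, 1, 6

Sorted (ascending): 1.9, 2.2, 2.3, 2.3, 2.8, 3.5, 3.5, 3.9
The 2 values of 2.3 occupy positions 3–4 → each gets rank 3.
The 2 values of 3.5 occupy positions 6–7 → each gets rank 6.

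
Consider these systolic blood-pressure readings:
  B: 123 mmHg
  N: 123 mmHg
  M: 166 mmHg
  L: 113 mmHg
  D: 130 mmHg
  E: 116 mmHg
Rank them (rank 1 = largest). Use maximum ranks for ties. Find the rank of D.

Sorted (descending): 166, 130, 123, 123, 116, 113
The 2 values of 123 occupy positions 3–4 → each gets rank 4.
D has value 130 mmHg → rank 2.

2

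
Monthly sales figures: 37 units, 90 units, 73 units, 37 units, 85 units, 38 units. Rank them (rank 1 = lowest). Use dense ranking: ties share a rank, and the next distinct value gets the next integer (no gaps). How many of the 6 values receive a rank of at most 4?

5

Sorted (ascending): 37, 37, 38, 73, 85, 90
The 2 values of 37 share dense rank 1.
Remaining distinct values take the next consecutive integers.
Ranks ≤ 4: {1, 1, 2, 3, 4} → 5 values.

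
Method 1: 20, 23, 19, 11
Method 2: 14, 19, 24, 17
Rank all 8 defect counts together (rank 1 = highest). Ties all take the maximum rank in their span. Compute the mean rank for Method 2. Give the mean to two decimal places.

Sorted (descending): 24, 23, 20, 19, 19, 17, 14, 11
The 2 values of 19 occupy positions 4–5 → each gets rank 5.
Method 2 values → pooled ranks: 14→7, 19→5, 24→1, 17→6
Mean rank = (7 + 5 + 1 + 6) / 4 = 4.75

4.75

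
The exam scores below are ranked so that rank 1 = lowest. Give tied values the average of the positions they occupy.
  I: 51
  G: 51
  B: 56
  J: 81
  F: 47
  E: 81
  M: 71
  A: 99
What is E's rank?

Sorted (ascending): 47, 51, 51, 56, 71, 81, 81, 99
The 2 values of 51 occupy positions 2–3 → average rank (2+3)/2 = 2.5.
The 2 values of 81 occupy positions 6–7 → average rank (6+7)/2 = 6.5.
E has value 81 → rank 6.5.

6.5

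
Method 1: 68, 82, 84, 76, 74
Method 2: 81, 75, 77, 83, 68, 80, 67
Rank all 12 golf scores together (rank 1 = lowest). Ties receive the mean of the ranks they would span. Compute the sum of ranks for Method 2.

Sorted (ascending): 67, 68, 68, 74, 75, 76, 77, 80, 81, 82, 83, 84
The 2 values of 68 occupy positions 2–3 → average rank (2+3)/2 = 2.5.
Method 2 values → pooled ranks: 81→9, 75→5, 77→7, 83→11, 68→2.5, 80→8, 67→1
Rank sum = 9 + 5 + 7 + 11 + 2.5 + 8 + 1 = 43.5

43.5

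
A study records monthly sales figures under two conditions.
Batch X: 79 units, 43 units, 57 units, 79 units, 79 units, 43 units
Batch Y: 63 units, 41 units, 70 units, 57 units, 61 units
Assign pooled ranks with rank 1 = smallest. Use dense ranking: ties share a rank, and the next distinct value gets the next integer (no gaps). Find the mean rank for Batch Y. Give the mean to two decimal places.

3.80

Sorted (ascending): 41, 43, 43, 57, 57, 61, 63, 70, 79, 79, 79
The 2 values of 43 share dense rank 2.
The 2 values of 57 share dense rank 3.
The 3 values of 79 share dense rank 7.
Remaining distinct values take the next consecutive integers.
Batch Y values → pooled ranks: 63→5, 41→1, 70→6, 57→3, 61→4
Mean rank = (5 + 1 + 6 + 3 + 4) / 5 = 3.80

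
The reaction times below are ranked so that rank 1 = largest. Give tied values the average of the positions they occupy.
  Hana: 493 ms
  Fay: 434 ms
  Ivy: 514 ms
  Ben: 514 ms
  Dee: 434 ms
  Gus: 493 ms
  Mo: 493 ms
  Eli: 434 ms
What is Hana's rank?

4

Sorted (descending): 514, 514, 493, 493, 493, 434, 434, 434
The 2 values of 514 occupy positions 1–2 → average rank (1+2)/2 = 1.5.
The 3 values of 493 occupy positions 3–5 → average rank 4.
The 3 values of 434 occupy positions 6–8 → average rank 7.
Hana has value 493 ms → rank 4.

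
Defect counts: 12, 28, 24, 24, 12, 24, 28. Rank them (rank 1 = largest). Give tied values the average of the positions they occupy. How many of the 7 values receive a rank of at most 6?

5

Sorted (descending): 28, 28, 24, 24, 24, 12, 12
The 2 values of 28 occupy positions 1–2 → average rank (1+2)/2 = 1.5.
The 3 values of 24 occupy positions 3–5 → average rank 4.
The 2 values of 12 occupy positions 6–7 → average rank (6+7)/2 = 6.5.
Ranks ≤ 6: {1.5, 1.5, 4, 4, 4} → 5 values.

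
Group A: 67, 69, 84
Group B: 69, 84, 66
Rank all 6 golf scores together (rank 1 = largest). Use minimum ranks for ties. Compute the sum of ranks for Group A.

9

Sorted (descending): 84, 84, 69, 69, 67, 66
The 2 values of 84 occupy positions 1–2 → each gets rank 1.
The 2 values of 69 occupy positions 3–4 → each gets rank 3.
Group A values → pooled ranks: 67→5, 69→3, 84→1
Rank sum = 5 + 3 + 1 = 9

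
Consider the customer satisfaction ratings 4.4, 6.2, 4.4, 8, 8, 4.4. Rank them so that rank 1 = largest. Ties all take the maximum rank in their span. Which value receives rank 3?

Sorted (descending): 8, 8, 6.2, 4.4, 4.4, 4.4
The 2 values of 8 occupy positions 1–2 → each gets rank 2.
The 3 values of 4.4 occupy positions 4–6 → each gets rank 6.
Rank 3 → value 6.2.

6.2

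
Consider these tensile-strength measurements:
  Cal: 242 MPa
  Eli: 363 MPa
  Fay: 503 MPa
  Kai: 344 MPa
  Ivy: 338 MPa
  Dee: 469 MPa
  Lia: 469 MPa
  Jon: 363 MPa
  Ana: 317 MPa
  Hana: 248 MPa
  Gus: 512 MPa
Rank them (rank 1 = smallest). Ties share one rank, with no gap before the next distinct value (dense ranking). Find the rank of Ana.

3

Sorted (ascending): 242, 248, 317, 338, 344, 363, 363, 469, 469, 503, 512
The 2 values of 363 share dense rank 6.
The 2 values of 469 share dense rank 7.
Remaining distinct values take the next consecutive integers.
Ana has value 317 MPa → rank 3.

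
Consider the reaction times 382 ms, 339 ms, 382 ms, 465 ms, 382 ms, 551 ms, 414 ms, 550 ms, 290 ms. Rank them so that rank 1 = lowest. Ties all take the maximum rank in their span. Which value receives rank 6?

414

Sorted (ascending): 290, 339, 382, 382, 382, 414, 465, 550, 551
The 3 values of 382 occupy positions 3–5 → each gets rank 5.
Rank 6 → value 414.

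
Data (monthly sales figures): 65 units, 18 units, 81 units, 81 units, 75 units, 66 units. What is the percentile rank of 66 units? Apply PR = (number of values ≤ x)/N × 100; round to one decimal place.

50.0

N = 6.
Strictly below 66: 2. Equal to 66: 1.
PR = 3/6 × 100 = 50.0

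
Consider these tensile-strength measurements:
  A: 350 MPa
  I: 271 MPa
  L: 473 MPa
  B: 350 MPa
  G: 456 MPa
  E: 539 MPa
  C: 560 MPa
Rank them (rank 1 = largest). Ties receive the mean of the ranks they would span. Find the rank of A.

5.5

Sorted (descending): 560, 539, 473, 456, 350, 350, 271
The 2 values of 350 occupy positions 5–6 → average rank (5+6)/2 = 5.5.
A has value 350 MPa → rank 5.5.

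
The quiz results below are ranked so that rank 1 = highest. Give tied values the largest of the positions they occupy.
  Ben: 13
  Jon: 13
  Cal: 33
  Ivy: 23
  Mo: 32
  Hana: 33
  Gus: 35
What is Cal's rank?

Sorted (descending): 35, 33, 33, 32, 23, 13, 13
The 2 values of 33 occupy positions 2–3 → each gets rank 3.
The 2 values of 13 occupy positions 6–7 → each gets rank 7.
Cal has value 33 → rank 3.

3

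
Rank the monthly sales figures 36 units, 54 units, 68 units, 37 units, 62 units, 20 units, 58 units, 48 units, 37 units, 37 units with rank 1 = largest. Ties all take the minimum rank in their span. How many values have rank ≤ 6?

8

Sorted (descending): 68, 62, 58, 54, 48, 37, 37, 37, 36, 20
The 3 values of 37 occupy positions 6–8 → each gets rank 6.
Ranks ≤ 6: {1, 2, 3, 4, 5, 6, 6, 6} → 8 values.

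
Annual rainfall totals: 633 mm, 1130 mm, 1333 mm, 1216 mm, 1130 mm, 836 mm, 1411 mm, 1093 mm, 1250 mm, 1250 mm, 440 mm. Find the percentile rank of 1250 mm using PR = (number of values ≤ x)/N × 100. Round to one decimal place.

N = 11.
Strictly below 1250: 7. Equal to 1250: 2.
PR = 9/11 × 100 = 81.8

81.8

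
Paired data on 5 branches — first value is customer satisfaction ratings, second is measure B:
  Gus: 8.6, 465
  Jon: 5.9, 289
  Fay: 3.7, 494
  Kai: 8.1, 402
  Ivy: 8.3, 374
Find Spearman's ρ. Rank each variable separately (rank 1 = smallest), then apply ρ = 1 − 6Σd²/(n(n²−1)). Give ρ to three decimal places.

Ranks of variable 1: 5, 2, 1, 3, 4
Ranks of variable 2: 4, 1, 5, 3, 2
d = r₁ − r₂: 1, 1, -4, 0, 2
d²: 1, 1, 16, 0, 4; Σd² = 22
ρ = 1 − 6·22/(5·24) = 1 − 132/120 = -0.100

-0.100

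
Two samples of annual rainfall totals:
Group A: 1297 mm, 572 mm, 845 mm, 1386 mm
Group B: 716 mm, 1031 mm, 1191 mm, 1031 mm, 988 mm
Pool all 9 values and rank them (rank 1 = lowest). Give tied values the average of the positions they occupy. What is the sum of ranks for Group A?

Sorted (ascending): 572, 716, 845, 988, 1031, 1031, 1191, 1297, 1386
The 2 values of 1031 occupy positions 5–6 → average rank (5+6)/2 = 5.5.
Group A values → pooled ranks: 1297→8, 572→1, 845→3, 1386→9
Rank sum = 8 + 1 + 3 + 9 = 21

21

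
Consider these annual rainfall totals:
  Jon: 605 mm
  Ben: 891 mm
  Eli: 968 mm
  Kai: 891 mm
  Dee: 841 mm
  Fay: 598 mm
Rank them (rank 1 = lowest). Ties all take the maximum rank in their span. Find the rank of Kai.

Sorted (ascending): 598, 605, 841, 891, 891, 968
The 2 values of 891 occupy positions 4–5 → each gets rank 5.
Kai has value 891 mm → rank 5.

5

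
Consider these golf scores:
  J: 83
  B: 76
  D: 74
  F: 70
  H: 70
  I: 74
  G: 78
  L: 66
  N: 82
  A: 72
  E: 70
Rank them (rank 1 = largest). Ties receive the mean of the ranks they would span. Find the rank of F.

Sorted (descending): 83, 82, 78, 76, 74, 74, 72, 70, 70, 70, 66
The 2 values of 74 occupy positions 5–6 → average rank (5+6)/2 = 5.5.
The 3 values of 70 occupy positions 8–10 → average rank 9.
F has value 70 → rank 9.

9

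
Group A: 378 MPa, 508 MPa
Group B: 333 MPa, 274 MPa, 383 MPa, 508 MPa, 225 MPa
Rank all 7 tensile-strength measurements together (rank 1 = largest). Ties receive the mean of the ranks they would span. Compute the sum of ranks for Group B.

22.5

Sorted (descending): 508, 508, 383, 378, 333, 274, 225
The 2 values of 508 occupy positions 1–2 → average rank (1+2)/2 = 1.5.
Group B values → pooled ranks: 333→5, 274→6, 383→3, 508→1.5, 225→7
Rank sum = 5 + 6 + 3 + 1.5 + 7 = 22.5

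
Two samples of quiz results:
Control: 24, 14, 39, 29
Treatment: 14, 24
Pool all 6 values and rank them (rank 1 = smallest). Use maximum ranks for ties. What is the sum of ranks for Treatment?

6

Sorted (ascending): 14, 14, 24, 24, 29, 39
The 2 values of 14 occupy positions 1–2 → each gets rank 2.
The 2 values of 24 occupy positions 3–4 → each gets rank 4.
Treatment values → pooled ranks: 14→2, 24→4
Rank sum = 2 + 4 = 6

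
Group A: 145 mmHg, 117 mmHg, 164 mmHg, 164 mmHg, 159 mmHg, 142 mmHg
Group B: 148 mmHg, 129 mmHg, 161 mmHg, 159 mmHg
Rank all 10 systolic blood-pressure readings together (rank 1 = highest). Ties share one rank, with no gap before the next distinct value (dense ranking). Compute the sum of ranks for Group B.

Sorted (descending): 164, 164, 161, 159, 159, 148, 145, 142, 129, 117
The 2 values of 164 share dense rank 1.
The 2 values of 159 share dense rank 3.
Remaining distinct values take the next consecutive integers.
Group B values → pooled ranks: 148→4, 129→7, 161→2, 159→3
Rank sum = 4 + 7 + 2 + 3 = 16

16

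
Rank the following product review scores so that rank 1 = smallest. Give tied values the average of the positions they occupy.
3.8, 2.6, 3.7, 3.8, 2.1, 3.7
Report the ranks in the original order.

Sorted (ascending): 2.1, 2.6, 3.7, 3.7, 3.8, 3.8
The 2 values of 3.7 occupy positions 3–4 → average rank (3+4)/2 = 3.5.
The 2 values of 3.8 occupy positions 5–6 → average rank (5+6)/2 = 5.5.

5.5, 2, 3.5, 5.5, 1, 3.5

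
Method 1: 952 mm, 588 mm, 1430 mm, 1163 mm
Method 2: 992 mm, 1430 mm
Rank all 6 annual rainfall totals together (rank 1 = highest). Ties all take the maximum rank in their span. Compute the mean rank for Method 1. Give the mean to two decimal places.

Sorted (descending): 1430, 1430, 1163, 992, 952, 588
The 2 values of 1430 occupy positions 1–2 → each gets rank 2.
Method 1 values → pooled ranks: 952→5, 588→6, 1430→2, 1163→3
Mean rank = (5 + 6 + 2 + 3) / 4 = 4.00

4.00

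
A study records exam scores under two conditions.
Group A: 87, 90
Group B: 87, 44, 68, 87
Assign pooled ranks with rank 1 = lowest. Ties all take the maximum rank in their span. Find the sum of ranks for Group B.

Sorted (ascending): 44, 68, 87, 87, 87, 90
The 3 values of 87 occupy positions 3–5 → each gets rank 5.
Group B values → pooled ranks: 87→5, 44→1, 68→2, 87→5
Rank sum = 5 + 1 + 2 + 5 = 13

13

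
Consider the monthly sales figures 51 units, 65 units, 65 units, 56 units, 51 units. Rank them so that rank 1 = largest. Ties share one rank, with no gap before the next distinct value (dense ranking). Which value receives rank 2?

Sorted (descending): 65, 65, 56, 51, 51
The 2 values of 65 share dense rank 1.
The 2 values of 51 share dense rank 3.
Remaining distinct values take the next consecutive integers.
Rank 2 → value 56.

56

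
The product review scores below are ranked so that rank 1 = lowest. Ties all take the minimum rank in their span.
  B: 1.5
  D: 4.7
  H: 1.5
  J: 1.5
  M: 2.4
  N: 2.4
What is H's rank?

1

Sorted (ascending): 1.5, 1.5, 1.5, 2.4, 2.4, 4.7
The 3 values of 1.5 occupy positions 1–3 → each gets rank 1.
The 2 values of 2.4 occupy positions 4–5 → each gets rank 4.
H has value 1.5 → rank 1.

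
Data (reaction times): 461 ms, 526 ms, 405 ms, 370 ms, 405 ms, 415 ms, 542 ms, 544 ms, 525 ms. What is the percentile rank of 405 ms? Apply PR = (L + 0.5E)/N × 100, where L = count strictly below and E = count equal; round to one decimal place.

22.2

N = 9.
Strictly below 405: 1. Equal to 405: 2.
PR = (1 + 0.5·2)/9 × 100 = 22.2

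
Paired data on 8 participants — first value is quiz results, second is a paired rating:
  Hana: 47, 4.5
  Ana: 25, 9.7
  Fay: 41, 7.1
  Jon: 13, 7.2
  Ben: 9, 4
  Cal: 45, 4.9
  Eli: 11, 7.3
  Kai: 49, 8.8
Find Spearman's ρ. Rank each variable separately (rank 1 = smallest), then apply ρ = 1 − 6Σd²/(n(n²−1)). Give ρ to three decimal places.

0.143

Ranks of variable 1: 7, 4, 5, 3, 1, 6, 2, 8
Ranks of variable 2: 2, 8, 4, 5, 1, 3, 6, 7
d = r₁ − r₂: 5, -4, 1, -2, 0, 3, -4, 1
d²: 25, 16, 1, 4, 0, 9, 16, 1; Σd² = 72
ρ = 1 − 6·72/(8·63) = 1 − 432/504 = 0.143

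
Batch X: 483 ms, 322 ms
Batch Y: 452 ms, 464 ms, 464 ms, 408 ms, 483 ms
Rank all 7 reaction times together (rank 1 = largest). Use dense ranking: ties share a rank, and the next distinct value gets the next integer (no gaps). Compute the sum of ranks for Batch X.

6

Sorted (descending): 483, 483, 464, 464, 452, 408, 322
The 2 values of 483 share dense rank 1.
The 2 values of 464 share dense rank 2.
Remaining distinct values take the next consecutive integers.
Batch X values → pooled ranks: 483→1, 322→5
Rank sum = 1 + 5 = 6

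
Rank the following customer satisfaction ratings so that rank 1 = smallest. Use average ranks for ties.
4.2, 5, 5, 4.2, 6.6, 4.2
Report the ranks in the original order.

2, 4.5, 4.5, 2, 6, 2

Sorted (ascending): 4.2, 4.2, 4.2, 5, 5, 6.6
The 3 values of 4.2 occupy positions 1–3 → average rank 2.
The 2 values of 5 occupy positions 4–5 → average rank (4+5)/2 = 4.5.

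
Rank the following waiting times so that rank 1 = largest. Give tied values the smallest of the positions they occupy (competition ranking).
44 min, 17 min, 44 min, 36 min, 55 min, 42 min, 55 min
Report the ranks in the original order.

3, 7, 3, 6, 1, 5, 1

Sorted (descending): 55, 55, 44, 44, 42, 36, 17
The 2 values of 55 occupy positions 1–2 → each gets rank 1.
The 2 values of 44 occupy positions 3–4 → each gets rank 3.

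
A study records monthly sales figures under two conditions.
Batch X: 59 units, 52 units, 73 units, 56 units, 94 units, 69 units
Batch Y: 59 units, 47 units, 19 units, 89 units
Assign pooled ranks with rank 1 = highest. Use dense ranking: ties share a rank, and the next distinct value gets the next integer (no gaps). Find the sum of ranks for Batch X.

Sorted (descending): 94, 89, 73, 69, 59, 59, 56, 52, 47, 19
The 2 values of 59 share dense rank 5.
Remaining distinct values take the next consecutive integers.
Batch X values → pooled ranks: 59→5, 52→7, 73→3, 56→6, 94→1, 69→4
Rank sum = 5 + 7 + 3 + 6 + 1 + 4 = 26

26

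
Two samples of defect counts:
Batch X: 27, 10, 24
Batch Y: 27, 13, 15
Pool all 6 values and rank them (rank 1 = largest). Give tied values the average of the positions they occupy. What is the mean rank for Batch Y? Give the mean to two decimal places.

3.50

Sorted (descending): 27, 27, 24, 15, 13, 10
The 2 values of 27 occupy positions 1–2 → average rank (1+2)/2 = 1.5.
Batch Y values → pooled ranks: 27→1.5, 13→5, 15→4
Mean rank = (1.5 + 5 + 4) / 3 = 3.50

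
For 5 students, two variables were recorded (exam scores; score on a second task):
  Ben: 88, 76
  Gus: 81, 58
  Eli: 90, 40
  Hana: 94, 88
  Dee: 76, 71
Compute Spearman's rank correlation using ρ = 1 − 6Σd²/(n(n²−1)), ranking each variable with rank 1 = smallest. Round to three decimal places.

0.300

Ranks of variable 1: 3, 2, 4, 5, 1
Ranks of variable 2: 4, 2, 1, 5, 3
d = r₁ − r₂: -1, 0, 3, 0, -2
d²: 1, 0, 9, 0, 4; Σd² = 14
ρ = 1 − 6·14/(5·24) = 1 − 84/120 = 0.300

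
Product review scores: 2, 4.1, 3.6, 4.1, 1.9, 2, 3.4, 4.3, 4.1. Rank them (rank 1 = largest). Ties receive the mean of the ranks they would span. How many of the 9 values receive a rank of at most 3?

Sorted (descending): 4.3, 4.1, 4.1, 4.1, 3.6, 3.4, 2, 2, 1.9
The 3 values of 4.1 occupy positions 2–4 → average rank 3.
The 2 values of 2 occupy positions 7–8 → average rank (7+8)/2 = 7.5.
Ranks ≤ 3: {1, 3, 3, 3} → 4 values.

4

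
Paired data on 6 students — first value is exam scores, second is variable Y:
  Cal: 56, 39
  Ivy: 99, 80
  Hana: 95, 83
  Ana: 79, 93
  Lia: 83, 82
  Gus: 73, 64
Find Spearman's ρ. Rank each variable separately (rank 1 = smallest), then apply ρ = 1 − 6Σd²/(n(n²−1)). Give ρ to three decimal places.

Ranks of variable 1: 1, 6, 5, 3, 4, 2
Ranks of variable 2: 1, 3, 5, 6, 4, 2
d = r₁ − r₂: 0, 3, 0, -3, 0, 0
d²: 0, 9, 0, 9, 0, 0; Σd² = 18
ρ = 1 − 6·18/(6·35) = 1 − 108/210 = 0.486

0.486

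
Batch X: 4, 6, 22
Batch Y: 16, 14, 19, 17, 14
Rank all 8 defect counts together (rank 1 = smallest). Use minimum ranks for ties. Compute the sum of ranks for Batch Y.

24

Sorted (ascending): 4, 6, 14, 14, 16, 17, 19, 22
The 2 values of 14 occupy positions 3–4 → each gets rank 3.
Batch Y values → pooled ranks: 16→5, 14→3, 19→7, 17→6, 14→3
Rank sum = 5 + 3 + 7 + 6 + 3 = 24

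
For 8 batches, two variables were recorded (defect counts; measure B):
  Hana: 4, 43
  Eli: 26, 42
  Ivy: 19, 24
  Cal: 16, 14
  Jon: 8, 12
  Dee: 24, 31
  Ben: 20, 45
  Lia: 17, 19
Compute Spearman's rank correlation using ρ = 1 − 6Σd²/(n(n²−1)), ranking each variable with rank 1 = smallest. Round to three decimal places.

0.381

Ranks of variable 1: 1, 8, 5, 3, 2, 7, 6, 4
Ranks of variable 2: 7, 6, 4, 2, 1, 5, 8, 3
d = r₁ − r₂: -6, 2, 1, 1, 1, 2, -2, 1
d²: 36, 4, 1, 1, 1, 4, 4, 1; Σd² = 52
ρ = 1 − 6·52/(8·63) = 1 − 312/504 = 0.381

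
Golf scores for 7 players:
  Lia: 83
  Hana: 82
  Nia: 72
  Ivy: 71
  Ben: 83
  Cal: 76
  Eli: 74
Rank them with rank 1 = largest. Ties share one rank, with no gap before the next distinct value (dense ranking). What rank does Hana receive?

Sorted (descending): 83, 83, 82, 76, 74, 72, 71
The 2 values of 83 share dense rank 1.
Remaining distinct values take the next consecutive integers.
Hana has value 82 → rank 2.

2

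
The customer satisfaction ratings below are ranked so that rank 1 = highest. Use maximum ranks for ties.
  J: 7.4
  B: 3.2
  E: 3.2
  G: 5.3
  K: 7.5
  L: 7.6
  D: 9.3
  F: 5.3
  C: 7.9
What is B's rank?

9

Sorted (descending): 9.3, 7.9, 7.6, 7.5, 7.4, 5.3, 5.3, 3.2, 3.2
The 2 values of 5.3 occupy positions 6–7 → each gets rank 7.
The 2 values of 3.2 occupy positions 8–9 → each gets rank 9.
B has value 3.2 → rank 9.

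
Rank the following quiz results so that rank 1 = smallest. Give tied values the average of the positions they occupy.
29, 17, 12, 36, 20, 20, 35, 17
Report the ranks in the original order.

Sorted (ascending): 12, 17, 17, 20, 20, 29, 35, 36
The 2 values of 17 occupy positions 2–3 → average rank (2+3)/2 = 2.5.
The 2 values of 20 occupy positions 4–5 → average rank (4+5)/2 = 4.5.

6, 2.5, 1, 8, 4.5, 4.5, 7, 2.5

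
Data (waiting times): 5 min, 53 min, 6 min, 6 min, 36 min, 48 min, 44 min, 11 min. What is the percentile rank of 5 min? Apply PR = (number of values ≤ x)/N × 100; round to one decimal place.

12.5

N = 8.
Strictly below 5: 0. Equal to 5: 1.
PR = 1/8 × 100 = 12.5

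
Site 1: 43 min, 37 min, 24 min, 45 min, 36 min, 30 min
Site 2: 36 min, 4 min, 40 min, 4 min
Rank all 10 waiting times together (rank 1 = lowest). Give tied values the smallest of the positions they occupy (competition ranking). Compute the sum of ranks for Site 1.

38

Sorted (ascending): 4, 4, 24, 30, 36, 36, 37, 40, 43, 45
The 2 values of 4 occupy positions 1–2 → each gets rank 1.
The 2 values of 36 occupy positions 5–6 → each gets rank 5.
Site 1 values → pooled ranks: 43→9, 37→7, 24→3, 45→10, 36→5, 30→4
Rank sum = 9 + 7 + 3 + 10 + 5 + 4 = 38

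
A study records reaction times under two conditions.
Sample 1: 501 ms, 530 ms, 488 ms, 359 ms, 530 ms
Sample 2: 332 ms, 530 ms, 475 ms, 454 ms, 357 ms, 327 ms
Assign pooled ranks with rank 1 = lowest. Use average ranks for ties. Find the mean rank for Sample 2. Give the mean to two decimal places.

4.50

Sorted (ascending): 327, 332, 357, 359, 454, 475, 488, 501, 530, 530, 530
The 3 values of 530 occupy positions 9–11 → average rank 10.
Sample 2 values → pooled ranks: 332→2, 530→10, 475→6, 454→5, 357→3, 327→1
Mean rank = (2 + 10 + 6 + 5 + 3 + 1) / 6 = 4.50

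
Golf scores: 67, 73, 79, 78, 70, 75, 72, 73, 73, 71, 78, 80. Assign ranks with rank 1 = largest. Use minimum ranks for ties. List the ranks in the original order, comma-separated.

Sorted (descending): 80, 79, 78, 78, 75, 73, 73, 73, 72, 71, 70, 67
The 2 values of 78 occupy positions 3–4 → each gets rank 3.
The 3 values of 73 occupy positions 6–8 → each gets rank 6.

12, 6, 2, 3, 11, 5, 9, 6, 6, 10, 3, 1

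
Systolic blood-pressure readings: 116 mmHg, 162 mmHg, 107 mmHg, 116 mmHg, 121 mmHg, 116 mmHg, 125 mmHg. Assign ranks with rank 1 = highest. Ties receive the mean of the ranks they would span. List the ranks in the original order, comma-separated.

Sorted (descending): 162, 125, 121, 116, 116, 116, 107
The 3 values of 116 occupy positions 4–6 → average rank 5.

5, 1, 7, 5, 3, 5, 2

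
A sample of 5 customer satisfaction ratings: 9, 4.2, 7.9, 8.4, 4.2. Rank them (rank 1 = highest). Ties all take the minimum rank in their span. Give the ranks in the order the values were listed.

1, 4, 3, 2, 4

Sorted (descending): 9, 8.4, 7.9, 4.2, 4.2
The 2 values of 4.2 occupy positions 4–5 → each gets rank 4.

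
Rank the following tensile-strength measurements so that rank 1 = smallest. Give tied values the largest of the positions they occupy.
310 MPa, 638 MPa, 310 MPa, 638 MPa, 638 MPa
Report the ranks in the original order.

2, 5, 2, 5, 5

Sorted (ascending): 310, 310, 638, 638, 638
The 2 values of 310 occupy positions 1–2 → each gets rank 2.
The 3 values of 638 occupy positions 3–5 → each gets rank 5.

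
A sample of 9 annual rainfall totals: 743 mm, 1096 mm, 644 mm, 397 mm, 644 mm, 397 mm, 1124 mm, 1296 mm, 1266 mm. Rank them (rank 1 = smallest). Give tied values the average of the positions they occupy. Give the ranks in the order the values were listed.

Sorted (ascending): 397, 397, 644, 644, 743, 1096, 1124, 1266, 1296
The 2 values of 397 occupy positions 1–2 → average rank (1+2)/2 = 1.5.
The 2 values of 644 occupy positions 3–4 → average rank (3+4)/2 = 3.5.

5, 6, 3.5, 1.5, 3.5, 1.5, 7, 9, 8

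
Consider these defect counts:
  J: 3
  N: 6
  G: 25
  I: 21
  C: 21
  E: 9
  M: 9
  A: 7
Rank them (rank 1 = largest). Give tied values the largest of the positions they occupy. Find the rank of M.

5

Sorted (descending): 25, 21, 21, 9, 9, 7, 6, 3
The 2 values of 21 occupy positions 2–3 → each gets rank 3.
The 2 values of 9 occupy positions 4–5 → each gets rank 5.
M has value 9 → rank 5.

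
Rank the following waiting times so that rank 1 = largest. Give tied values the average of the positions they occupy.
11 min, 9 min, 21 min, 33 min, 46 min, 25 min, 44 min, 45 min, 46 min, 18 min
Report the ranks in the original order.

Sorted (descending): 46, 46, 45, 44, 33, 25, 21, 18, 11, 9
The 2 values of 46 occupy positions 1–2 → average rank (1+2)/2 = 1.5.

9, 10, 7, 5, 1.5, 6, 4, 3, 1.5, 8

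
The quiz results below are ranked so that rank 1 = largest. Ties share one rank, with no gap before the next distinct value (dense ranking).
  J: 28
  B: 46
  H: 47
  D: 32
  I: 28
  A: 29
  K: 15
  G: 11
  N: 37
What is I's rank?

6

Sorted (descending): 47, 46, 37, 32, 29, 28, 28, 15, 11
The 2 values of 28 share dense rank 6.
Remaining distinct values take the next consecutive integers.
I has value 28 → rank 6.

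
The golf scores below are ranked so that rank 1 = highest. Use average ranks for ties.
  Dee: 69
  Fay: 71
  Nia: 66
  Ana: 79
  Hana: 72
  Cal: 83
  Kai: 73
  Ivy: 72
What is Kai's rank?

Sorted (descending): 83, 79, 73, 72, 72, 71, 69, 66
The 2 values of 72 occupy positions 4–5 → average rank (4+5)/2 = 4.5.
Kai has value 73 → rank 3.

3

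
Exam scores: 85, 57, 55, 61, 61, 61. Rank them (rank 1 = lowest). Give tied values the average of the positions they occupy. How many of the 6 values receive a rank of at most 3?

2

Sorted (ascending): 55, 57, 61, 61, 61, 85
The 3 values of 61 occupy positions 3–5 → average rank 4.
Ranks ≤ 3: {1, 2} → 2 values.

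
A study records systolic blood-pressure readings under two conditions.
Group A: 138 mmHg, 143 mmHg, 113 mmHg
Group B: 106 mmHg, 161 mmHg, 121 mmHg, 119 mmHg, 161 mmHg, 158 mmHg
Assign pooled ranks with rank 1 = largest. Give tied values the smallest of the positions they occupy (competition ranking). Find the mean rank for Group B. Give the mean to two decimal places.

Sorted (descending): 161, 161, 158, 143, 138, 121, 119, 113, 106
The 2 values of 161 occupy positions 1–2 → each gets rank 1.
Group B values → pooled ranks: 106→9, 161→1, 121→6, 119→7, 161→1, 158→3
Mean rank = (9 + 1 + 6 + 7 + 1 + 3) / 6 = 4.50

4.50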